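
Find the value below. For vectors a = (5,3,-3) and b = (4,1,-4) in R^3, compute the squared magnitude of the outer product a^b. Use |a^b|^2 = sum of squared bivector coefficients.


a wedge b = (a1*b2 - a2*b1)*e12 + (a1*b3 - a3*b1)*e13 + (a2*b3 - a3*b2)*e23
e12 coeff: 5*1 - 3*4 = 5 - 12 = -7
e13 coeff: 5*(-4) - (-3)*4 = -20 - (-12) = -8
e23 coeff: 3*(-4) - (-3)*1 = -12 - (-3) = -9
|a wedge b|^2 = (-7)^2 + (-8)^2 + (-9)^2
= 49 + 64 + 81
= 194


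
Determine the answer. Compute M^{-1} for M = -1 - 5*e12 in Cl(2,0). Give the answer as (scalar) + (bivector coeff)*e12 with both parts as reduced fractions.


M = -1 - 5*e12, where e12^2 = -1.
Since M commutes with its reverse ~M = a - b*e12, M * ~M = a^2 - b^2*e12^2 = a^2 + b^2.
So M^{-1} = ~M / (a^2 + b^2) = (a - b*e12)/(a^2 + b^2).
a^2 + b^2 = 1 + 25 = 26
Scalar part = -1/26 = -1/26
Bivector coeff = 5/26 = 5/26
M^{-1} = -1/26 + 5/26*e12


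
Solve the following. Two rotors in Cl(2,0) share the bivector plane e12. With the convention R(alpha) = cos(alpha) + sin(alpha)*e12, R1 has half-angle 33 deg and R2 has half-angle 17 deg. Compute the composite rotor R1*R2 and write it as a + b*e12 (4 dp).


Same-plane rotors commute and their half-angles add:
R1*R2 = cos(a1 + a2) + sin(a1 + a2)*e12.
a1 + a2 = 33 + 17 = 50 deg
cos(50 deg) = 0.6428
sin(50 deg) = 0.7660
R1*R2 = 0.6428 + 0.7660*e12


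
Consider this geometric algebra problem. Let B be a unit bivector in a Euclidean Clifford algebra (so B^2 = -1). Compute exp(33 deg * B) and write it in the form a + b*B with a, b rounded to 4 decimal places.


For a unit bivector B with B^2 = -1, the exponential series gives
e^(theta*B) = cos(theta) + sin(theta)*B (the GA analogue of Euler's formula).
theta = 33 degrees = 0.575959 rad
cos(33 deg) = 0.8387
sin(33 deg) = 0.5446
exp(theta*B) = 0.8387 + 0.5446*B


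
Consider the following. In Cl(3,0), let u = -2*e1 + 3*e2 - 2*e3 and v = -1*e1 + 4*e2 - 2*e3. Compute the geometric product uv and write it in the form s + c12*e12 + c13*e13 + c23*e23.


In Cl(3,0): e_i^2 = 1, e_ie_j = -e_je_i for i != j.
Scalar part = u . v = (-2)*(-1) + 3*4 + (-2)*(-2)
= 2 + 12 + 4 = 18
e12 coeff = (-2)*4 - 3*(-1) = -8 - (-3) = -5
e13 coeff = (-2)*(-2) - (-2)*(-1) = 4 - 2 = 2
e23 coeff = 3*(-2) - (-2)*4 = -6 - (-8) = 2
uv = 18 - 5*e12 + 2*e13 + 2*e23


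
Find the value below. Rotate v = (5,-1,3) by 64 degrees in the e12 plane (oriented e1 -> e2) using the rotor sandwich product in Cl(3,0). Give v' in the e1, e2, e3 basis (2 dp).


Rotor R = cos(32deg) - sin(32deg)*e12
Rotation angle theta = 2 * 32 = 64 degrees in the e12 plane (e1 -> e2).
The component perpendicular to the plane (e3) is invariant: v'_3 = v3 = 3.00
cos(64deg) = 0.4384, sin(64deg) = 0.8988
v'_1 = v1*cos(theta) - v2*sin(theta) = 5*0.4384 - (-1)*0.8988 = 3.09
v'_2 = v1*sin(theta) + v2*cos(theta) = 5*0.8988 + (-1)*0.4384 = 4.06
v' = 3.09*e1 + 4.06*e2 + 3.00*e3


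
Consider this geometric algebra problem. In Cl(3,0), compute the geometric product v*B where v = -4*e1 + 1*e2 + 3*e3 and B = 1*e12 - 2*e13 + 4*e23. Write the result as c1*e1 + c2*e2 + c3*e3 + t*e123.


vB has grade-1 (vector) and grade-3 (trivector) parts: vB = (v _| B) + (v ^ B).
Vector part <vB>_1:
  e1: -v2*b12 - v3*b13 = -(1)*(1) - (3)*(-2) = 5
  e2: v1*b12 - v3*b23 = (-4)*(1) - (3)*(4) = -16
  e3: v1*b13 + v2*b23 = (-4)*(-2) + (1)*(4) = 12
Trivector part <vB>_3:
  e123: v1*b23 - v2*b13 + v3*b12 = (-4)*(4) - (1)*(-2) + (3)*(1) = -11
vB = 5*e1 - 16*e2 + 12*e3 - 11*e123


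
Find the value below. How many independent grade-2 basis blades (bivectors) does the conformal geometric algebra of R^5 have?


The conformal model of R^5 uses Cl(6,1) with m = 5 + 2 = 7 generators.
Number of grade-2 blades = C(m, 2) = C(7, 2)
= 7*6/2 = 21


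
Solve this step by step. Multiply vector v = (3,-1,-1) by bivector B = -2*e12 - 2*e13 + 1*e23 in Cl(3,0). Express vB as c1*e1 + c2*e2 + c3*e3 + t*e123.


vB has grade-1 (vector) and grade-3 (trivector) parts: vB = (v _| B) + (v ^ B).
Vector part <vB>_1:
  e1: -v2*b12 - v3*b13 = -(-1)*(-2) - (-1)*(-2) = -4
  e2: v1*b12 - v3*b23 = (3)*(-2) - (-1)*(1) = -5
  e3: v1*b13 + v2*b23 = (3)*(-2) + (-1)*(1) = -7
Trivector part <vB>_3:
  e123: v1*b23 - v2*b13 + v3*b12 = (3)*(1) - (-1)*(-2) + (-1)*(-2) = 3
vB = -4*e1 - 5*e2 - 7*e3 + 3*e123


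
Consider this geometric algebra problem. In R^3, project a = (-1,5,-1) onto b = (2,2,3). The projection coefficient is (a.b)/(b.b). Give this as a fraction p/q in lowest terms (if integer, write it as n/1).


Projection coefficient = (a . b) / (b . b)
a . b = (-1)*2 + 5*2 + (-1)*3
= -2 + 10 + (-3) = 5
b . b = 2^2 + 2^2 + 3^2
= 4 + 4 + 9 = 17
Coefficient = 5/17
In lowest terms: 5/17


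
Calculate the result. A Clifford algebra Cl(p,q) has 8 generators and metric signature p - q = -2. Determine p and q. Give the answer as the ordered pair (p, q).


We need p + q = 8 and p - q = -2.
Adding: 2p = 8 + (-2) = 6, so p = 3.
Then q = 8 - 3 = 5.
(p, q) = (3, 5)


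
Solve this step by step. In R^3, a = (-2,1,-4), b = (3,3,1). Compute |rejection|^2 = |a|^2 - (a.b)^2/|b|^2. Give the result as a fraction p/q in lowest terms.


|a|^2 = (-2)^2 + 1^2 + (-4)^2 = 21
|b|^2 = 3^2 + 3^2 + 1^2 = 19
a . b = (-2)*3 + 1*3 + (-4)*1 = -7
(a.b)^2 = (-7)^2 = 49
|rej|^2 = 21 - 49/19
= (399 - 49)/19
= 350/19
In lowest terms: 350/19


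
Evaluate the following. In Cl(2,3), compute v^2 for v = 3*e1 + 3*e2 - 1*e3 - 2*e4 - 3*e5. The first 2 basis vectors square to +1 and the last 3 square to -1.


v^2 = sum of c_i^2 * e_i^2
Positive signature terms (e_i^2 = +1): 3^2 + 3^2 = 18
Negative signature terms (e_j^2 = -1): (-1)^2 + (-2)^2 + (-3)^2 = 14
v^2 = 18 - 14 = 4


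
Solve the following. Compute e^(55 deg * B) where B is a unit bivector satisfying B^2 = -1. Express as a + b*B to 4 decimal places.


For a unit bivector B with B^2 = -1, the exponential series gives
e^(theta*B) = cos(theta) + sin(theta)*B (the GA analogue of Euler's formula).
theta = 55 degrees = 0.959931 rad
cos(55 deg) = 0.5736
sin(55 deg) = 0.8192
exp(theta*B) = 0.5736 + 0.8192*B


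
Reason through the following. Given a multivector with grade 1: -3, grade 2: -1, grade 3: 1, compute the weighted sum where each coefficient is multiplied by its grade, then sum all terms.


Grade-weighted sum = sum of grade_k * coefficient_k
1*(-3) = -3
2*(-1) = -2
3*1 = 3
Total = -3 + (-2) + 3 = -2


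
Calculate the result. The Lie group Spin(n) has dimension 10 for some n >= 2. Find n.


dim Spin(n) = dim so(n) = n(n-1)/2.
Solve n(n-1)/2 = 10, i.e. n^2 - n - 20 = 0.
Discriminant = 1 + 8*10 = 81
n = (1 + sqrt(81))/2 = (1 + 9)/2 = 5


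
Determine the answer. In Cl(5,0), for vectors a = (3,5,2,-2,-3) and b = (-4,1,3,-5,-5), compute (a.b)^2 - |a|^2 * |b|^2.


a . b = 3*(-4) + 5*1 + 2*3 + (-2)*(-5) + (-3)*(-5)
= -12 + 5 + 6 + 10 + 15 = 24
|a|^2 = 3^2 + 5^2 + 2^2 + (-2)^2 + (-3)^2 = 51
|b|^2 = (-4)^2 + 1^2 + 3^2 + (-5)^2 + (-5)^2 = 76
(a.b)^2 = 24^2 = 576
|a|^2 * |b|^2 = 51 * 76 = 3876
Result = 576 - 3876 = -3300


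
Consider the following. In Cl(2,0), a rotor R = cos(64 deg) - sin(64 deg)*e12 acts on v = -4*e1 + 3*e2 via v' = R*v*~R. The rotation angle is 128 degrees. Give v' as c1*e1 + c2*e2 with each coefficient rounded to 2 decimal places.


Rotor R = cos(64deg) - sin(64deg)*e12
Rotation angle theta = 2 * 64 = 128 degrees
v' = R*v*~R rotates v by theta.
cos(128deg) = -0.6157, sin(128deg) = 0.7880
v'_1 = -4*cos(128deg) - 3*sin(128deg)
= -4*(-0.6157) - 3*0.7880
= 0.10
v'_2 = -4*sin(128deg) + 3*cos(128deg)
= -4*0.7880 + 3*(-0.6157)
= -5.00
v' = 0.10*e1 - 5.00*e2


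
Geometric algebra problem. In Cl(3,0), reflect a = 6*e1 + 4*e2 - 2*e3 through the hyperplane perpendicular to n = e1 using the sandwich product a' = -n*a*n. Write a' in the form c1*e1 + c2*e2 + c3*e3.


Reflection formula: a' = -n*a*n, with n = e1 (unit vector, n^2 = 1).
For reflection through hyperplane perp to e1:
The component along e1 flips sign, others stay.
a = (6, 4, -2)
a' = (-6, 4, -2)
a' = -6*e1 + 4*e2 - 2*e3


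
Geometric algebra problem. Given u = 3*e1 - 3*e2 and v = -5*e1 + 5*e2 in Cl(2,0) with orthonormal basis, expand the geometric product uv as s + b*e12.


Expand: (3*e1 - 3*e2)(-5*e1 + 5*e2)
= 3*(-5)*e1e1 + 3*5*e1e2 + (-3)*(-5)*e2e1 + (-3)*5*e2e2
Using e1^2 = e2^2 = 1, e2e1 = -e1e2:
Scalar part s = 3*(-5) + (-3)*5 = -15 + (-15) = -30
Bivector part b = 3*5 - (-3)*(-5) = 15 - 15 = 0
uv = -30 + 0*e12


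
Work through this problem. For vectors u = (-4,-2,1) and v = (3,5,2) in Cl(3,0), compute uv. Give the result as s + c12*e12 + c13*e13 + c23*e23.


In Cl(3,0): e_i^2 = 1, e_ie_j = -e_je_i for i != j.
Scalar part = u . v = (-4)*3 + (-2)*5 + 1*2
= -12 + (-10) + 2 = -20
e12 coeff = (-4)*5 - (-2)*3 = -20 - (-6) = -14
e13 coeff = (-4)*2 - 1*3 = -8 - 3 = -11
e23 coeff = (-2)*2 - 1*5 = -4 - 5 = -9
uv = -20 - 14*e12 - 11*e13 - 9*e23


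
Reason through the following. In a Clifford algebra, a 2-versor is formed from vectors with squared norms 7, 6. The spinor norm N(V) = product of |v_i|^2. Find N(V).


Spinor norm N(V) = |v1|^2 * |v2|^2 * ... * |v2|^2
= 7 * 6
Running product: 7, 42
N(V) = 42


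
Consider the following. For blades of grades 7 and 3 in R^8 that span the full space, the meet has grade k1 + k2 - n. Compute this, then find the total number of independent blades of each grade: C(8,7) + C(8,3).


Meet grade = grade(A) + grade(B) - n
= 7 + 3 - 8 = 2
C(8,7) = 8
C(8,3) = 56
dim_A + dim_B = 8 + 56 = 64


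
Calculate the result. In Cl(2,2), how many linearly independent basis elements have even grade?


Even subalgebra dimension = 2^(n-1)
n = 2 + 2 = 4
2^(4 - 1) = 2^3 = 8
Verification: sum of C(4,k) for even k = 1 + 6 + 1 = 8
Result = 8


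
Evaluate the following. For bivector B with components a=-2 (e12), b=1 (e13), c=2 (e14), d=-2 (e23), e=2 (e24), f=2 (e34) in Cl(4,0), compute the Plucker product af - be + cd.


Plucker relation: af - be + cd
a*f = (-2)*2 = -4
b*e = 1*2 = 2
c*d = 2*(-2) = -4
af - be + cd = -4 - 2 + (-4)
= -10


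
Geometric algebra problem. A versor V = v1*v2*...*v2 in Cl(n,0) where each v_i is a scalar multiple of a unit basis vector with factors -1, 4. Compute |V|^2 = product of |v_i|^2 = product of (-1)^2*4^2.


Each vector v_i has |v_i|^2 = s_i^2
Squared scales: (-1)^2 = 1, 4^2 = 16
|V|^2 = 1 * 16
= 16


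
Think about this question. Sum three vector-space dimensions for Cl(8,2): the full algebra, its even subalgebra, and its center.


n = 8 + 2 = 10
Total dim = 2^10 = 1024
Even subalgebra dim = 2^9 = 512
n is even, so center dim = 1
Sum = 1024 + 512 + 1 = 1537


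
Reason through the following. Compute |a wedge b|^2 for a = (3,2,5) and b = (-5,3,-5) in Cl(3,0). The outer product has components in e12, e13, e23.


a wedge b = (a1*b2 - a2*b1)*e12 + (a1*b3 - a3*b1)*e13 + (a2*b3 - a3*b2)*e23
e12 coeff: 3*3 - 2*(-5) = 9 - (-10) = 19
e13 coeff: 3*(-5) - 5*(-5) = -15 - (-25) = 10
e23 coeff: 2*(-5) - 5*3 = -10 - 15 = -25
|a wedge b|^2 = 19^2 + 10^2 + (-25)^2
= 361 + 100 + 625
= 1086


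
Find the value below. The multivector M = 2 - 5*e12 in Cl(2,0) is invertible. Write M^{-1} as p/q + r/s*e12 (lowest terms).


M = 2 - 5*e12, where e12^2 = -1.
Since M commutes with its reverse ~M = a - b*e12, M * ~M = a^2 - b^2*e12^2 = a^2 + b^2.
So M^{-1} = ~M / (a^2 + b^2) = (a - b*e12)/(a^2 + b^2).
a^2 + b^2 = 4 + 25 = 29
Scalar part = 2/29 = 2/29
Bivector coeff = 5/29 = 5/29
M^{-1} = 2/29 + 5/29*e12


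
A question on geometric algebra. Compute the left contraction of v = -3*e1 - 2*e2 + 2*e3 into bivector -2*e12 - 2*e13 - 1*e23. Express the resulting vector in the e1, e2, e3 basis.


Left contraction v _| B = <vB>_1 (grade-1 part of the geometric product vB).
Using e1_|e12 = e2, e2_|e12 = -e1, e1_|e13 = e3, e3_|e13 = -e1, e2_|e23 = e3, e3_|e23 = -e2:
e1 coeff: -v2*b12 - v3*b13 = -(-2)*(-2) - (2)*(-2) = 0
e2 coeff: v1*b12 - v3*b23 = (-3)*(-2) - (2)*(-1) = 8
e3 coeff: v1*b13 + v2*b23 = (-3)*(-2) + (-2)*(-1) = 8
v _| B = 0*e1 + 8*e2 + 8*e3


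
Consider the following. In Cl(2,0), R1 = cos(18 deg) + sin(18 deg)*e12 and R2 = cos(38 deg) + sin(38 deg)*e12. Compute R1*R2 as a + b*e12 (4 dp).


Same-plane rotors commute and their half-angles add:
R1*R2 = cos(a1 + a2) + sin(a1 + a2)*e12.
a1 + a2 = 18 + 38 = 56 deg
cos(56 deg) = 0.5592
sin(56 deg) = 0.8290
R1*R2 = 0.5592 + 0.8290*e12


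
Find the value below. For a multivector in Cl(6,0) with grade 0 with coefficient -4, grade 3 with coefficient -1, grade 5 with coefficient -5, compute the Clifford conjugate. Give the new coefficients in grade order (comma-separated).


Clifford conjugate sign for grade k: (-1)^(k(k+1)/2)
Grade 0: (-1)^(0*1/2) = (-1)^0 = 1, coeff -4 -> -4
Grade 3: (-1)^(3*4/2) = (-1)^6 = 1, coeff -1 -> -1
Grade 5: (-1)^(5*6/2) = (-1)^15 = -1, coeff -5 -> 5
Conjugated coefficients: -4, -1, 5


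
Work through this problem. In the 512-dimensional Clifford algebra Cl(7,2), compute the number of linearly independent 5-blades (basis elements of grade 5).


Number of grade-k basis blades in Cl(p,q) with n = p + q is C(n, k).
n = 7 + 2 = 9
C(9, 5) = 9! / (5! * 4!)
= 362880 / (120 * 24)
= 126


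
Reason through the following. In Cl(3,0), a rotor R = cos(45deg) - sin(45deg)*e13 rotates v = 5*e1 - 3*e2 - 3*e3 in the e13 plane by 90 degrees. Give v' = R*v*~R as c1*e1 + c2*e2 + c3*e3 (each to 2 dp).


Rotor R = cos(45deg) - sin(45deg)*e13
Rotation angle theta = 2 * 45 = 90 degrees in the e13 plane (e1 -> e3).
The component perpendicular to the plane (e2) is invariant: v'_2 = v2 = -3.00
cos(90deg) = 0.0000, sin(90deg) = 1.0000
v'_1 = v1*cos(theta) - v3*sin(theta) = 5*0.0000 - (-3)*1.0000 = 3.00
v'_3 = v1*sin(theta) + v3*cos(theta) = 5*1.0000 + (-3)*0.0000 = 5.00
v' = 3.00*e1 - 3.00*e2 + 5.00*e3


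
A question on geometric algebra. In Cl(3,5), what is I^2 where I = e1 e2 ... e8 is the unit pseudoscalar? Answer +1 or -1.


The pseudoscalar I = e1...e_n (product of all n generators) of Cl(p,q) satisfies I^2 = (-1)^(q + n(n-1)/2).
p = 3, q = 5, n = p + q = 8
n(n-1)/2 = 8 * 7 / 2 = 28
Exponent = q + n(n-1)/2 = 5 + 28 = 33
I^2 = (-1)^33 = -1


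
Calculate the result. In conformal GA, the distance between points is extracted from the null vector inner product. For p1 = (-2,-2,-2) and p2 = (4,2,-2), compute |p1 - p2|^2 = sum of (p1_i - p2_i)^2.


p1 - p2 = (-6, -4, 0)
|p1 - p2|^2 = (-6)^2 + (-4)^2 + 0^2
= 36 + 16 + 0
= 52


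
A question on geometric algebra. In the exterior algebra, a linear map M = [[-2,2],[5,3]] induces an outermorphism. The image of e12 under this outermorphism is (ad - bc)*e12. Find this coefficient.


The outermorphism of a linear map f sends e1^e2 to f(e1)^f(e2).
f(e1) = -2*e1 + 5*e2
f(e2) = 2*e1 + 3*e2
f(e1) ^ f(e2) = (-2*e1 + 5*e2) ^ (2*e1 + 3*e2)
= (-2)*3*e12 + 5*2*e21
= (-6 - 10)*e12
= -16*e12
Coefficient = -16


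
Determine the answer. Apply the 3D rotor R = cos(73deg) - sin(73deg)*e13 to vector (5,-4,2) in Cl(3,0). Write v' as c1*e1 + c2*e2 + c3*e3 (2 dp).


Rotor R = cos(73deg) - sin(73deg)*e13
Rotation angle theta = 2 * 73 = 146 degrees in the e13 plane (e1 -> e3).
The component perpendicular to the plane (e2) is invariant: v'_2 = v2 = -4.00
cos(146deg) = -0.8290, sin(146deg) = 0.5592
v'_1 = v1*cos(theta) - v3*sin(theta) = 5*(-0.8290) - 2*0.5592 = -5.26
v'_3 = v1*sin(theta) + v3*cos(theta) = 5*0.5592 + 2*(-0.8290) = 1.14
v' = -5.26*e1 - 4.00*e2 + 1.14*e3


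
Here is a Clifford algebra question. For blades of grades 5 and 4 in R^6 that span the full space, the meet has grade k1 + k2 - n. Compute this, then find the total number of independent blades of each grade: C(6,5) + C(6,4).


Meet grade = grade(A) + grade(B) - n
= 5 + 4 - 6 = 3
C(6,5) = 6
C(6,4) = 15
dim_A + dim_B = 6 + 15 = 21


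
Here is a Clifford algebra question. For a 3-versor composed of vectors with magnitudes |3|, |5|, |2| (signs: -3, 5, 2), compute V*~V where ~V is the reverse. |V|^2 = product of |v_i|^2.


Each vector v_i has |v_i|^2 = s_i^2
Squared scales: (-3)^2 = 9, 5^2 = 25, 2^2 = 4
|V|^2 = 9 * 25 * 4
= 900


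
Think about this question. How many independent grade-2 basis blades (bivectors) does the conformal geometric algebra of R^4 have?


The conformal model of R^4 uses Cl(5,1) with m = 4 + 2 = 6 generators.
Number of grade-2 blades = C(m, 2) = C(6, 2)
= 6*5/2 = 15


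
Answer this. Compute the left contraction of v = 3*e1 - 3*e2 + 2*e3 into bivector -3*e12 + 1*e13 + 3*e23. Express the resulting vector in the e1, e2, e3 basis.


Left contraction v _| B = <vB>_1 (grade-1 part of the geometric product vB).
Using e1_|e12 = e2, e2_|e12 = -e1, e1_|e13 = e3, e3_|e13 = -e1, e2_|e23 = e3, e3_|e23 = -e2:
e1 coeff: -v2*b12 - v3*b13 = -(-3)*(-3) - (2)*(1) = -11
e2 coeff: v1*b12 - v3*b23 = (3)*(-3) - (2)*(3) = -15
e3 coeff: v1*b13 + v2*b23 = (3)*(1) + (-3)*(3) = -6
v _| B = -11*e1 - 15*e2 - 6*e3


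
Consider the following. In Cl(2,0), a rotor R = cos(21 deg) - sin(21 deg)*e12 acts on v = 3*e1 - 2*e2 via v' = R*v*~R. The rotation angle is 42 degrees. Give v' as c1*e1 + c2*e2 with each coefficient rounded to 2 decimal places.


Rotor R = cos(21deg) - sin(21deg)*e12
Rotation angle theta = 2 * 21 = 42 degrees
v' = R*v*~R rotates v by theta.
cos(42deg) = 0.7431, sin(42deg) = 0.6691
v'_1 = 3*cos(42deg) - (-2)*sin(42deg)
= 3*0.7431 - (-2)*0.6691
= 3.57
v'_2 = 3*sin(42deg) + (-2)*cos(42deg)
= 3*0.6691 + (-2)*0.7431
= 0.52
v' = 3.57*e1 + 0.52*e2


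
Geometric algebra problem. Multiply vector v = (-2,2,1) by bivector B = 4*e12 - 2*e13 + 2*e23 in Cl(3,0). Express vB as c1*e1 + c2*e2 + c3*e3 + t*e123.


vB has grade-1 (vector) and grade-3 (trivector) parts: vB = (v _| B) + (v ^ B).
Vector part <vB>_1:
  e1: -v2*b12 - v3*b13 = -(2)*(4) - (1)*(-2) = -6
  e2: v1*b12 - v3*b23 = (-2)*(4) - (1)*(2) = -10
  e3: v1*b13 + v2*b23 = (-2)*(-2) + (2)*(2) = 8
Trivector part <vB>_3:
  e123: v1*b23 - v2*b13 + v3*b12 = (-2)*(2) - (2)*(-2) + (1)*(4) = 4
vB = -6*e1 - 10*e2 + 8*e3 + 4*e123


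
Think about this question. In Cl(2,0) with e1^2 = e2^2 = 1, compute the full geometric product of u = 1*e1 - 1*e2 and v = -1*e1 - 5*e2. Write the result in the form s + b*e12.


Expand: (1*e1 - 1*e2)(-1*e1 - 5*e2)
= 1*(-1)*e1e1 + 1*(-5)*e1e2 + (-1)*(-1)*e2e1 + (-1)*(-5)*e2e2
Using e1^2 = e2^2 = 1, e2e1 = -e1e2:
Scalar part s = 1*(-1) + (-1)*(-5) = -1 + 5 = 4
Bivector part b = 1*(-5) - (-1)*(-1) = -5 - 1 = -6
uv = 4 - 6*e12


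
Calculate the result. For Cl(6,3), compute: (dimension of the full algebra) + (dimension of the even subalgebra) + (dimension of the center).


n = 6 + 3 = 9
Total dim = 2^9 = 512
Even subalgebra dim = 2^8 = 256
n is odd, so center dim = 2
Sum = 512 + 256 + 2 = 770


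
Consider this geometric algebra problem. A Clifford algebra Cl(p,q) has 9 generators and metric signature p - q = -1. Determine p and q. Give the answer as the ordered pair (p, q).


We need p + q = 9 and p - q = -1.
Adding: 2p = 9 + (-1) = 8, so p = 4.
Then q = 9 - 4 = 5.
(p, q) = (4, 5)


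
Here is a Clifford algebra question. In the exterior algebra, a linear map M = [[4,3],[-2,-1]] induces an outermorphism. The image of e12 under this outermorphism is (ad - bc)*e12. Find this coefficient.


The outermorphism of a linear map f sends e1^e2 to f(e1)^f(e2).
f(e1) = 4*e1 - 2*e2
f(e2) = 3*e1 - 1*e2
f(e1) ^ f(e2) = (4*e1 - 2*e2) ^ (3*e1 - 1*e2)
= 4*(-1)*e12 + (-2)*3*e21
= (-4 - (-6))*e12
= 2*e12
Coefficient = 2


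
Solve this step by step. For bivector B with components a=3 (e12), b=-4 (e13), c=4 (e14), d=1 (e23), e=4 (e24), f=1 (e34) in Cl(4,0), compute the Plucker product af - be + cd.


Plucker relation: af - be + cd
a*f = 3*1 = 3
b*e = (-4)*4 = -16
c*d = 4*1 = 4
af - be + cd = 3 - (-16) + 4
= 23


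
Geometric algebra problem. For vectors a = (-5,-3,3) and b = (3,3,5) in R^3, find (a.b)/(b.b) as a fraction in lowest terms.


Projection coefficient = (a . b) / (b . b)
a . b = (-5)*3 + (-3)*3 + 3*5
= -15 + (-9) + 15 = -9
b . b = 3^2 + 3^2 + 5^2
= 9 + 9 + 25 = 43
Coefficient = -9/43
In lowest terms: -9/43


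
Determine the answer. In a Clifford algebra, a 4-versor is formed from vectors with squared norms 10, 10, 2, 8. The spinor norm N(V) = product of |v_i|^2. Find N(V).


Spinor norm N(V) = |v1|^2 * |v2|^2 * ... * |v4|^2
= 10 * 10 * 2 * 8
Running product: 10, 100, 200, 1600
N(V) = 1600


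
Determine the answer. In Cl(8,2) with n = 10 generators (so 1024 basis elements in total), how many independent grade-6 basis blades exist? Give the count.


Number of grade-k basis blades in Cl(p,q) with n = p + q is C(n, k).
n = 8 + 2 = 10
C(10, 6) = 10! / (6! * 4!)
= 3628800 / (720 * 24)
= 210


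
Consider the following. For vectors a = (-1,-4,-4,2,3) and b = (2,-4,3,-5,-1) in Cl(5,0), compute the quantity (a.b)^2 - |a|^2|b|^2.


a . b = (-1)*2 + (-4)*(-4) + (-4)*3 + 2*(-5) + 3*(-1)
= -2 + 16 + (-12) + (-10) + (-3) = -11
|a|^2 = (-1)^2 + (-4)^2 + (-4)^2 + 2^2 + 3^2 = 46
|b|^2 = 2^2 + (-4)^2 + 3^2 + (-5)^2 + (-1)^2 = 55
(a.b)^2 = (-11)^2 = 121
|a|^2 * |b|^2 = 46 * 55 = 2530
Result = 121 - 2530 = -2409


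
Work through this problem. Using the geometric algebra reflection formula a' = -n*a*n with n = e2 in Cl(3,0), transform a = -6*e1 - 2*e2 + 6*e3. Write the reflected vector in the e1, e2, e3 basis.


Reflection formula: a' = -n*a*n, with n = e2 (unit vector, n^2 = 1).
For reflection through hyperplane perp to e2:
The component along e2 flips sign, others stay.
a = (-6, -2, 6)
a' = (-6, 2, 6)
a' = -6*e1 + 2*e2 + 6*e3


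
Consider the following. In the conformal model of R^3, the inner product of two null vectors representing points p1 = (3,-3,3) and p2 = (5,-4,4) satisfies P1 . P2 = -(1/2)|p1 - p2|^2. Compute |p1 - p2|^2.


p1 - p2 = (-2, 1, -1)
|p1 - p2|^2 = (-2)^2 + 1^2 + (-1)^2
= 4 + 1 + 1
= 6


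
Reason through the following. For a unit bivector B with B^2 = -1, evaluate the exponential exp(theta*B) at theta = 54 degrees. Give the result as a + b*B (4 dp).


For a unit bivector B with B^2 = -1, the exponential series gives
e^(theta*B) = cos(theta) + sin(theta)*B (the GA analogue of Euler's formula).
theta = 54 degrees = 0.942478 rad
cos(54 deg) = 0.5878
sin(54 deg) = 0.8090
exp(theta*B) = 0.5878 + 0.8090*B


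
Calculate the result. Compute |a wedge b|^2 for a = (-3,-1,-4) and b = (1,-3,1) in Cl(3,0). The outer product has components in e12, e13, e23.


a wedge b = (a1*b2 - a2*b1)*e12 + (a1*b3 - a3*b1)*e13 + (a2*b3 - a3*b2)*e23
e12 coeff: (-3)*(-3) - (-1)*1 = 9 - (-1) = 10
e13 coeff: (-3)*1 - (-4)*1 = -3 - (-4) = 1
e23 coeff: (-1)*1 - (-4)*(-3) = -1 - 12 = -13
|a wedge b|^2 = 10^2 + 1^2 + (-13)^2
= 100 + 1 + 169
= 270


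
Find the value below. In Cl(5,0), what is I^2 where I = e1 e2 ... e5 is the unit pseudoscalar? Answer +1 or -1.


The pseudoscalar I = e1...e_n (product of all n generators) of Cl(p,q) satisfies I^2 = (-1)^(q + n(n-1)/2).
p = 5, q = 0, n = p + q = 5
n(n-1)/2 = 5 * 4 / 2 = 10
Exponent = q + n(n-1)/2 = 0 + 10 = 10
I^2 = (-1)^10 = +1


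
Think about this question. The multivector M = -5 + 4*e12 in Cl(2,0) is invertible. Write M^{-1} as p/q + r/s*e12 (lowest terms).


M = -5 + 4*e12, where e12^2 = -1.
Since M commutes with its reverse ~M = a - b*e12, M * ~M = a^2 - b^2*e12^2 = a^2 + b^2.
So M^{-1} = ~M / (a^2 + b^2) = (a - b*e12)/(a^2 + b^2).
a^2 + b^2 = 25 + 16 = 41
Scalar part = -5/41 = -5/41
Bivector coeff = -4/41 = -4/41
M^{-1} = -5/41 - 4/41*e12


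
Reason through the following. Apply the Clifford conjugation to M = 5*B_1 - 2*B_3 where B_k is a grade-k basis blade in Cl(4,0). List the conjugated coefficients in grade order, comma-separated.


Clifford conjugate sign for grade k: (-1)^(k(k+1)/2)
Grade 1: (-1)^(1*2/2) = (-1)^1 = -1, coeff 5 -> -5
Grade 3: (-1)^(3*4/2) = (-1)^6 = 1, coeff -2 -> -2
Conjugated coefficients: -5, -2


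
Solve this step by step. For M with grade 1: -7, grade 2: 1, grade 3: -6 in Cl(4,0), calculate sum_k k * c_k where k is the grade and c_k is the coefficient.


Grade-weighted sum = sum of grade_k * coefficient_k
1*(-7) = -7
2*1 = 2
3*(-6) = -18
Total = -7 + 2 + (-18) = -23


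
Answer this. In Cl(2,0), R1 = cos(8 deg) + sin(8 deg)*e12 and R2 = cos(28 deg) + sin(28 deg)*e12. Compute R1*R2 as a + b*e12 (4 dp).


Same-plane rotors commute and their half-angles add:
R1*R2 = cos(a1 + a2) + sin(a1 + a2)*e12.
a1 + a2 = 8 + 28 = 36 deg
cos(36 deg) = 0.8090
sin(36 deg) = 0.5878
R1*R2 = 0.8090 + 0.5878*e12


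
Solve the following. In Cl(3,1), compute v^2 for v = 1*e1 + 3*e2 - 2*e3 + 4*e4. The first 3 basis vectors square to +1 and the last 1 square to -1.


v^2 = sum of c_i^2 * e_i^2
Positive signature terms (e_i^2 = +1): 1^2 + 3^2 + (-2)^2 = 14
Negative signature terms (e_j^2 = -1): 4^2 = 16
v^2 = 14 - 16 = -2


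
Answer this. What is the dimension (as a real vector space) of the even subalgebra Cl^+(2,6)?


Even subalgebra dimension = 2^(n-1)
n = 2 + 6 = 8
2^(8 - 1) = 2^7 = 128
Verification: sum of C(8,k) for even k = 1 + 28 + 70 + 28 + 1 = 128
Result = 128


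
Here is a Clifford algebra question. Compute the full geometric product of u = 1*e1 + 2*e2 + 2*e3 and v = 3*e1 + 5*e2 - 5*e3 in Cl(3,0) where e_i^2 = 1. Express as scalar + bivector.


In Cl(3,0): e_i^2 = 1, e_ie_j = -e_je_i for i != j.
Scalar part = u . v = 1*3 + 2*5 + 2*(-5)
= 3 + 10 + (-10) = 3
e12 coeff = 1*5 - 2*3 = 5 - 6 = -1
e13 coeff = 1*(-5) - 2*3 = -5 - 6 = -11
e23 coeff = 2*(-5) - 2*5 = -10 - 10 = -20
uv = 3 - 1*e12 - 11*e13 - 20*e23


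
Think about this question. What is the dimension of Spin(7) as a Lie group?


Spin(n) double-covers SO(n); both have Lie algebra so(n) of dimension n(n-1)/2.
n = 7
n(n-1) = 7 * 6 = 42
dim Spin(7) = 42/2 = 21


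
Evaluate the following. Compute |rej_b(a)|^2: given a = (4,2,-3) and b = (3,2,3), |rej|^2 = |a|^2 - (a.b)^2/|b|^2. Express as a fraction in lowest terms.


|a|^2 = 4^2 + 2^2 + (-3)^2 = 29
|b|^2 = 3^2 + 2^2 + 3^2 = 22
a . b = 4*3 + 2*2 + (-3)*3 = 7
(a.b)^2 = 7^2 = 49
|rej|^2 = 29 - 49/22
= (638 - 49)/22
= 589/22
In lowest terms: 589/22


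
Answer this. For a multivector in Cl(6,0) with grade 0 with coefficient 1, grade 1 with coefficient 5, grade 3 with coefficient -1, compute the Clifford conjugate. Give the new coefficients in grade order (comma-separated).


Clifford conjugate sign for grade k: (-1)^(k(k+1)/2)
Grade 0: (-1)^(0*1/2) = (-1)^0 = 1, coeff 1 -> 1
Grade 1: (-1)^(1*2/2) = (-1)^1 = -1, coeff 5 -> -5
Grade 3: (-1)^(3*4/2) = (-1)^6 = 1, coeff -1 -> -1
Conjugated coefficients: 1, -5, -1


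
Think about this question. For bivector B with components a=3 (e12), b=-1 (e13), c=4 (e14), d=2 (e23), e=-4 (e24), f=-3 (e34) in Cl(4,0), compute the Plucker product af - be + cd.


Plucker relation: af - be + cd
a*f = 3*(-3) = -9
b*e = (-1)*(-4) = 4
c*d = 4*2 = 8
af - be + cd = -9 - 4 + 8
= -5


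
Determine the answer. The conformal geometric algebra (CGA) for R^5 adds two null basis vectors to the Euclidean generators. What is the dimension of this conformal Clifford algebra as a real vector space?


The conformal model of R^5 uses Cl(6,1): the 5 Euclidean generators plus two extra orthogonal generators e+ (e+^2 = +1) and e- (e-^2 = -1), from which the null vectors e0, einf are built.
Number of generators m = 5 + 2 = 7.
dim Cl(p,q) = 2^m = 2^7 = 128


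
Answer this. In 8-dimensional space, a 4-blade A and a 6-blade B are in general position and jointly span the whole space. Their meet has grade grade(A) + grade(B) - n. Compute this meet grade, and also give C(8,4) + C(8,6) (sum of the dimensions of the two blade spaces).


Meet grade = grade(A) + grade(B) - n
= 4 + 6 - 8 = 2
C(8,4) = 70
C(8,6) = 28
dim_A + dim_B = 70 + 28 = 98


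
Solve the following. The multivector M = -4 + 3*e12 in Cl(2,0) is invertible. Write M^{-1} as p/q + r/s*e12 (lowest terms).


M = -4 + 3*e12, where e12^2 = -1.
Since M commutes with its reverse ~M = a - b*e12, M * ~M = a^2 - b^2*e12^2 = a^2 + b^2.
So M^{-1} = ~M / (a^2 + b^2) = (a - b*e12)/(a^2 + b^2).
a^2 + b^2 = 16 + 9 = 25
Scalar part = -4/25 = -4/25
Bivector coeff = -3/25 = -3/25
M^{-1} = -4/25 - 3/25*e12


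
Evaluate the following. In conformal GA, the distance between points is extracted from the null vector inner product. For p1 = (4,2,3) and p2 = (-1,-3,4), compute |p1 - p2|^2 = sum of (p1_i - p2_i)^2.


p1 - p2 = (5, 5, -1)
|p1 - p2|^2 = 5^2 + 5^2 + (-1)^2
= 25 + 25 + 1
= 51


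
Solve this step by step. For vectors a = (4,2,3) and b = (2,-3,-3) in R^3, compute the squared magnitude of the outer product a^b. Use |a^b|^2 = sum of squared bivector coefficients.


a wedge b = (a1*b2 - a2*b1)*e12 + (a1*b3 - a3*b1)*e13 + (a2*b3 - a3*b2)*e23
e12 coeff: 4*(-3) - 2*2 = -12 - 4 = -16
e13 coeff: 4*(-3) - 3*2 = -12 - 6 = -18
e23 coeff: 2*(-3) - 3*(-3) = -6 - (-9) = 3
|a wedge b|^2 = (-16)^2 + (-18)^2 + 3^2
= 256 + 324 + 9
= 589


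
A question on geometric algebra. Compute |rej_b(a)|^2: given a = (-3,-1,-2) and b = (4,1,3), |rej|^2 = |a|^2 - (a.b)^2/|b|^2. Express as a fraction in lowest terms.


|a|^2 = (-3)^2 + (-1)^2 + (-2)^2 = 14
|b|^2 = 4^2 + 1^2 + 3^2 = 26
a . b = (-3)*4 + (-1)*1 + (-2)*3 = -19
(a.b)^2 = (-19)^2 = 361
|rej|^2 = 14 - 361/26
= (364 - 361)/26
= 3/26
In lowest terms: 3/26


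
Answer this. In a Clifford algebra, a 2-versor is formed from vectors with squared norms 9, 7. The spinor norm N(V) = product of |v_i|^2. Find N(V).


Spinor norm N(V) = |v1|^2 * |v2|^2 * ... * |v2|^2
= 9 * 7
Running product: 9, 63
N(V) = 63


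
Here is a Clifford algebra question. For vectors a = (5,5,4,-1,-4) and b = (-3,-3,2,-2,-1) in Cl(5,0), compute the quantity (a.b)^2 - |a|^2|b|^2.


a . b = 5*(-3) + 5*(-3) + 4*2 + (-1)*(-2) + (-4)*(-1)
= -15 + (-15) + 8 + 2 + 4 = -16
|a|^2 = 5^2 + 5^2 + 4^2 + (-1)^2 + (-4)^2 = 83
|b|^2 = (-3)^2 + (-3)^2 + 2^2 + (-2)^2 + (-1)^2 = 27
(a.b)^2 = (-16)^2 = 256
|a|^2 * |b|^2 = 83 * 27 = 2241
Result = 256 - 2241 = -1985


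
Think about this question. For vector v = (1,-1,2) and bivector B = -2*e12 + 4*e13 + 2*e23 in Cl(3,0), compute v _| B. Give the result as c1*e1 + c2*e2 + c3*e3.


Left contraction v _| B = <vB>_1 (grade-1 part of the geometric product vB).
Using e1_|e12 = e2, e2_|e12 = -e1, e1_|e13 = e3, e3_|e13 = -e1, e2_|e23 = e3, e3_|e23 = -e2:
e1 coeff: -v2*b12 - v3*b13 = -(-1)*(-2) - (2)*(4) = -10
e2 coeff: v1*b12 - v3*b23 = (1)*(-2) - (2)*(2) = -6
e3 coeff: v1*b13 + v2*b23 = (1)*(4) + (-1)*(2) = 2
v _| B = -10*e1 - 6*e2 + 2*e3


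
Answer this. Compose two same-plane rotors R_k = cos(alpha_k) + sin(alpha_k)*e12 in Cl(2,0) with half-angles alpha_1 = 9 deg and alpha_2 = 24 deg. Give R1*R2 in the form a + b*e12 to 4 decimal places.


Same-plane rotors commute and their half-angles add:
R1*R2 = cos(a1 + a2) + sin(a1 + a2)*e12.
a1 + a2 = 9 + 24 = 33 deg
cos(33 deg) = 0.8387
sin(33 deg) = 0.5446
R1*R2 = 0.8387 + 0.5446*e12


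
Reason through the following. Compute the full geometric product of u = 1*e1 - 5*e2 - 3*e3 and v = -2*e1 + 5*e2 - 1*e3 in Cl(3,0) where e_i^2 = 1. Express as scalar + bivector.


In Cl(3,0): e_i^2 = 1, e_ie_j = -e_je_i for i != j.
Scalar part = u . v = 1*(-2) + (-5)*5 + (-3)*(-1)
= -2 + (-25) + 3 = -24
e12 coeff = 1*5 - (-5)*(-2) = 5 - 10 = -5
e13 coeff = 1*(-1) - (-3)*(-2) = -1 - 6 = -7
e23 coeff = (-5)*(-1) - (-3)*5 = 5 - (-15) = 20
uv = -24 - 5*e12 - 7*e13 + 20*e23


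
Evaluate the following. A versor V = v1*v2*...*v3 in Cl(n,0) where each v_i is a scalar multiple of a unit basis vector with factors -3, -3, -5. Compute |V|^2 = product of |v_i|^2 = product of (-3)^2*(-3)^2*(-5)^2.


Each vector v_i has |v_i|^2 = s_i^2
Squared scales: (-3)^2 = 9, (-3)^2 = 9, (-5)^2 = 25
|V|^2 = 9 * 9 * 25
= 2025


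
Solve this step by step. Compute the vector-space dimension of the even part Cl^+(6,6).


Even subalgebra dimension = 2^(n-1)
n = 6 + 6 = 12
2^(12 - 1) = 2^11 = 2048
Verification: sum of C(12,k) for even k = 1 + 66 + 495 + 924 + 495 + 66 + 1 = 2048
Result = 2048


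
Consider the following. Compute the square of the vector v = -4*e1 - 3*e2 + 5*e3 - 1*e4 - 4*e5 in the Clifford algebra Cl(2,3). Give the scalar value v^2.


v^2 = sum of c_i^2 * e_i^2
Positive signature terms (e_i^2 = +1): (-4)^2 + (-3)^2 = 25
Negative signature terms (e_j^2 = -1): 5^2 + (-1)^2 + (-4)^2 = 42
v^2 = 25 - 42 = -17


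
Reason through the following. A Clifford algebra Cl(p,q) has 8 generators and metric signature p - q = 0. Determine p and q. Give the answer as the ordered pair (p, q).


We need p + q = 8 and p - q = 0.
Adding: 2p = 8 + 0 = 8, so p = 4.
Then q = 8 - 4 = 4.
(p, q) = (4, 4)


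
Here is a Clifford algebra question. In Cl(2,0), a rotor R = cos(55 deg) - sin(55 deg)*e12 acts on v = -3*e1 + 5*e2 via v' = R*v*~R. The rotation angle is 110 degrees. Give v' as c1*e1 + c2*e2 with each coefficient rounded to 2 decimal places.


Rotor R = cos(55deg) - sin(55deg)*e12
Rotation angle theta = 2 * 55 = 110 degrees
v' = R*v*~R rotates v by theta.
cos(110deg) = -0.3420, sin(110deg) = 0.9397
v'_1 = -3*cos(110deg) - 5*sin(110deg)
= -3*(-0.3420) - 5*0.9397
= -3.67
v'_2 = -3*sin(110deg) + 5*cos(110deg)
= -3*0.9397 + 5*(-0.3420)
= -4.53
v' = -3.67*e1 - 4.53*e2


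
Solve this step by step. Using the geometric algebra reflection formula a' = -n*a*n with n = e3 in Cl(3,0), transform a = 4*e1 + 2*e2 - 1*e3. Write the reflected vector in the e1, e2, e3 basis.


Reflection formula: a' = -n*a*n, with n = e3 (unit vector, n^2 = 1).
For reflection through hyperplane perp to e3:
The component along e3 flips sign, others stay.
a = (4, 2, -1)
a' = (4, 2, 1)
a' = 4*e1 + 2*e2 + 1*e3


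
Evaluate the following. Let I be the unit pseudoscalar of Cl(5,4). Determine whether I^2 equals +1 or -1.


The pseudoscalar I = e1...e_n (product of all n generators) of Cl(p,q) satisfies I^2 = (-1)^(q + n(n-1)/2).
p = 5, q = 4, n = p + q = 9
n(n-1)/2 = 9 * 8 / 2 = 36
Exponent = q + n(n-1)/2 = 4 + 36 = 40
I^2 = (-1)^40 = +1


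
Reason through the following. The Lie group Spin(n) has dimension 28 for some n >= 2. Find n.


dim Spin(n) = dim so(n) = n(n-1)/2.
Solve n(n-1)/2 = 28, i.e. n^2 - n - 56 = 0.
Discriminant = 1 + 8*28 = 225
n = (1 + sqrt(225))/2 = (1 + 15)/2 = 8


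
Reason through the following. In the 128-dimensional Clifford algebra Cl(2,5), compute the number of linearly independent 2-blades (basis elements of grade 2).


Number of grade-k basis blades in Cl(p,q) with n = p + q is C(n, k).
n = 2 + 5 = 7
C(7, 2) = 7! / (2! * 5!)
= 5040 / (2 * 120)
= 21


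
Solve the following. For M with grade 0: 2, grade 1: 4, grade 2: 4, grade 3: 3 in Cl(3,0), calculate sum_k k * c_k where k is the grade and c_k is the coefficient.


Grade-weighted sum = sum of grade_k * coefficient_k
0*2 = 0
1*4 = 4
2*4 = 8
3*3 = 9
Total = 0 + 4 + 8 + 9 = 21


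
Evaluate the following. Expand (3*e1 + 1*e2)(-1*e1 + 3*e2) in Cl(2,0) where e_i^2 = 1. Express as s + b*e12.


Expand: (3*e1 + 1*e2)(-1*e1 + 3*e2)
= 3*(-1)*e1e1 + 3*3*e1e2 + 1*(-1)*e2e1 + 1*3*e2e2
Using e1^2 = e2^2 = 1, e2e1 = -e1e2:
Scalar part s = 3*(-1) + 1*3 = -3 + 3 = 0
Bivector part b = 3*3 - 1*(-1) = 9 - (-1) = 10
uv = 0 + 10*e12


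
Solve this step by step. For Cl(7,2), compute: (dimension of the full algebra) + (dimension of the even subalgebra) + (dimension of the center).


n = 7 + 2 = 9
Total dim = 2^9 = 512
Even subalgebra dim = 2^8 = 256
n is odd, so center dim = 2
Sum = 512 + 256 + 2 = 770


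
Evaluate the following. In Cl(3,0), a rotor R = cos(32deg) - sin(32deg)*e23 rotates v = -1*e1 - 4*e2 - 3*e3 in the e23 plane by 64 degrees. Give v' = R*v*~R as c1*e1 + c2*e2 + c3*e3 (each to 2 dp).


Rotor R = cos(32deg) - sin(32deg)*e23
Rotation angle theta = 2 * 32 = 64 degrees in the e23 plane (e2 -> e3).
The component perpendicular to the plane (e1) is invariant: v'_1 = v1 = -1.00
cos(64deg) = 0.4384, sin(64deg) = 0.8988
v'_2 = v2*cos(theta) - v3*sin(theta) = -4*0.4384 - (-3)*0.8988 = 0.94
v'_3 = v2*sin(theta) + v3*cos(theta) = -4*0.8988 + (-3)*0.4384 = -4.91
v' = -1.00*e1 + 0.94*e2 - 4.91*e3


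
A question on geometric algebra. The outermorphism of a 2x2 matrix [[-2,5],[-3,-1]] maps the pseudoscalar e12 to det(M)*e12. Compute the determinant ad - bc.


The outermorphism of a linear map f sends e1^e2 to f(e1)^f(e2).
f(e1) = -2*e1 - 3*e2
f(e2) = 5*e1 - 1*e2
f(e1) ^ f(e2) = (-2*e1 - 3*e2) ^ (5*e1 - 1*e2)
= (-2)*(-1)*e12 + (-3)*5*e21
= (2 - (-15))*e12
= 17*e12
Coefficient = 17


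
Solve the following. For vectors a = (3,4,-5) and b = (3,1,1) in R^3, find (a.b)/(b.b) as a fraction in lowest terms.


Projection coefficient = (a . b) / (b . b)
a . b = 3*3 + 4*1 + (-5)*1
= 9 + 4 + (-5) = 8
b . b = 3^2 + 1^2 + 1^2
= 9 + 1 + 1 = 11
Coefficient = 8/11
In lowest terms: 8/11


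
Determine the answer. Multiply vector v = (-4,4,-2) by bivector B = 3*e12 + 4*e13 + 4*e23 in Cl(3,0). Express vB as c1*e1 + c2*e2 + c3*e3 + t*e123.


vB has grade-1 (vector) and grade-3 (trivector) parts: vB = (v _| B) + (v ^ B).
Vector part <vB>_1:
  e1: -v2*b12 - v3*b13 = -(4)*(3) - (-2)*(4) = -4
  e2: v1*b12 - v3*b23 = (-4)*(3) - (-2)*(4) = -4
  e3: v1*b13 + v2*b23 = (-4)*(4) + (4)*(4) = 0
Trivector part <vB>_3:
  e123: v1*b23 - v2*b13 + v3*b12 = (-4)*(4) - (4)*(4) + (-2)*(3) = -38
vB = -4*e1 - 4*e2 + 0*e3 - 38*e123


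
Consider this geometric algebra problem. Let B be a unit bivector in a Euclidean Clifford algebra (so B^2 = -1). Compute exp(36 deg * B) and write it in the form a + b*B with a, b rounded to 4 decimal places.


For a unit bivector B with B^2 = -1, the exponential series gives
e^(theta*B) = cos(theta) + sin(theta)*B (the GA analogue of Euler's formula).
theta = 36 degrees = 0.628319 rad
cos(36 deg) = 0.8090
sin(36 deg) = 0.5878
exp(theta*B) = 0.8090 + 0.5878*B


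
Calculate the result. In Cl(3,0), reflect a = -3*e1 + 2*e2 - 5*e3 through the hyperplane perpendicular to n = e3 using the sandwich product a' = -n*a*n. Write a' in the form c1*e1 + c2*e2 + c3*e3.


Reflection formula: a' = -n*a*n, with n = e3 (unit vector, n^2 = 1).
For reflection through hyperplane perp to e3:
The component along e3 flips sign, others stay.
a = (-3, 2, -5)
a' = (-3, 2, 5)
a' = -3*e1 + 2*e2 + 5*e3


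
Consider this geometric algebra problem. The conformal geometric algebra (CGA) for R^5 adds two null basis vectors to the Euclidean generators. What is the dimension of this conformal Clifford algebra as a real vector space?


The conformal model of R^5 uses Cl(6,1): the 5 Euclidean generators plus two extra orthogonal generators e+ (e+^2 = +1) and e- (e-^2 = -1), from which the null vectors e0, einf are built.
Number of generators m = 5 + 2 = 7.
dim Cl(p,q) = 2^m = 2^7 = 128


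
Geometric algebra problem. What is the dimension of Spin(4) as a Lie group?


Spin(n) double-covers SO(n); both have Lie algebra so(n) of dimension n(n-1)/2.
n = 4
n(n-1) = 4 * 3 = 12
dim Spin(4) = 12/2 = 6


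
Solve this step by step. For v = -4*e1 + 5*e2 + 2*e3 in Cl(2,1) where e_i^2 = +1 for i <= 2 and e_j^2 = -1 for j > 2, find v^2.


v^2 = sum of c_i^2 * e_i^2
Positive signature terms (e_i^2 = +1): (-4)^2 + 5^2 = 41
Negative signature terms (e_j^2 = -1): 2^2 = 4
v^2 = 41 - 4 = 37


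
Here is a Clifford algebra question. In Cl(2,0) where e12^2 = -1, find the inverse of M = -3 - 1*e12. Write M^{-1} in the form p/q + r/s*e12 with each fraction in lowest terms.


M = -3 - 1*e12, where e12^2 = -1.
Since M commutes with its reverse ~M = a - b*e12, M * ~M = a^2 - b^2*e12^2 = a^2 + b^2.
So M^{-1} = ~M / (a^2 + b^2) = (a - b*e12)/(a^2 + b^2).
a^2 + b^2 = 9 + 1 = 10
Scalar part = -3/10 = -3/10
Bivector coeff = 1/10 = 1/10
M^{-1} = -3/10 + 1/10*e12


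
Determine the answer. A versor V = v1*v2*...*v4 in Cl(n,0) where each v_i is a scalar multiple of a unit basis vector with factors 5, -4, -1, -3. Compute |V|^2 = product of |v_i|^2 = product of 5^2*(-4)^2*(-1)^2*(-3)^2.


Each vector v_i has |v_i|^2 = s_i^2
Squared scales: 5^2 = 25, (-4)^2 = 16, (-1)^2 = 1, (-3)^2 = 9
|V|^2 = 25 * 16 * 1 * 9
= 3600


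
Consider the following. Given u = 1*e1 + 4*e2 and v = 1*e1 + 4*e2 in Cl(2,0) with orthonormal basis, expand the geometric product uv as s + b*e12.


Expand: (1*e1 + 4*e2)(1*e1 + 4*e2)
= 1*1*e1e1 + 1*4*e1e2 + 4*1*e2e1 + 4*4*e2e2
Using e1^2 = e2^2 = 1, e2e1 = -e1e2:
Scalar part s = 1*1 + 4*4 = 1 + 16 = 17
Bivector part b = 1*4 - 4*1 = 4 - 4 = 0
uv = 17 + 0*e12
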